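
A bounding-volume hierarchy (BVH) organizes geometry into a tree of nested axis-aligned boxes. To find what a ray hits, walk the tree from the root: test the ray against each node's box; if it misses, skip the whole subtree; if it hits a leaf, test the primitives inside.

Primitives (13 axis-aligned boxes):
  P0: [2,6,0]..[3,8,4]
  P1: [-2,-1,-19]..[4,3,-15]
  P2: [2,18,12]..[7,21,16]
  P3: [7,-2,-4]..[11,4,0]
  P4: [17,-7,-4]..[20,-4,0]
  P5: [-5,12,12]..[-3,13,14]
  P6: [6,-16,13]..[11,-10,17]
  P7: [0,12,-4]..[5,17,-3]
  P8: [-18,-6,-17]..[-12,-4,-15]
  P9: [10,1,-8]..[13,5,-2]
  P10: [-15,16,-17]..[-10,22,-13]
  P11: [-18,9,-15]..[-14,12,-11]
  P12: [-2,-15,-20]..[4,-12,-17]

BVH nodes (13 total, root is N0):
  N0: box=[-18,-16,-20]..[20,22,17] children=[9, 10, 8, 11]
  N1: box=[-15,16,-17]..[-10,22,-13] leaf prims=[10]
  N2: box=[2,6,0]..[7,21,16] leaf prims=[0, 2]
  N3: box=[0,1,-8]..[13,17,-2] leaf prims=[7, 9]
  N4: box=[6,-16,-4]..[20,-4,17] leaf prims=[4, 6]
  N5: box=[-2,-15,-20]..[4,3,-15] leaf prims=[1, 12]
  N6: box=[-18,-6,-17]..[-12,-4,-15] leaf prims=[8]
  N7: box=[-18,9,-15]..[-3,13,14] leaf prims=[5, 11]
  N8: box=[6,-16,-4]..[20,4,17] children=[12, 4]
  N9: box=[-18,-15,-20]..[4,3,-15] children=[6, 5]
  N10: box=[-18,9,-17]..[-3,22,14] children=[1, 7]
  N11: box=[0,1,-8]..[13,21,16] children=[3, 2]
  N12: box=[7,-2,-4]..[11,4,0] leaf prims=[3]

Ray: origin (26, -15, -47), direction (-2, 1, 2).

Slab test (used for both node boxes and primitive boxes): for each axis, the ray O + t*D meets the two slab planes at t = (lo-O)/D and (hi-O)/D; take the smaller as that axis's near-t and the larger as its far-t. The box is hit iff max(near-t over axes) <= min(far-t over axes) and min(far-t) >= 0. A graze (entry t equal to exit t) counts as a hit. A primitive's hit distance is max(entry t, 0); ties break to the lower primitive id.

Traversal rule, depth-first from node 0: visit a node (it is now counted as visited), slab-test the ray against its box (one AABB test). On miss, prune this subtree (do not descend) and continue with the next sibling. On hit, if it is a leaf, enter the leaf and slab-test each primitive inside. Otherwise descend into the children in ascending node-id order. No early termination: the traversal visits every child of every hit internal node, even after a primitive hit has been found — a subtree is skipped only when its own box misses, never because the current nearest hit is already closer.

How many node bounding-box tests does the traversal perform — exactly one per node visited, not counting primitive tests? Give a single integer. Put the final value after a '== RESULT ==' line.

Traverse from the root:
N0 x:[3,22] y:[-1,37] z:[27/2,32] -> hit [27/2,22], descend [8, 9, 10, 11]
  N8 x:[3,10] y:[-1,19] z:[43/2,32] -> miss, prune
  N9 x:[11,22] y:[0,18] z:[27/2,16] -> hit [27/2,16], descend [5, 6]
    N5 x:[11,14] y:[0,18] z:[27/2,16] -> hit [27/2,14] leaf, test {P1@t=14, P12(miss)}
    N6 x:[19,22] y:[9,11] z:[15,16] -> miss, prune
  N10 x:[29/2,22] y:[24,37] z:[15,61/2] -> miss, prune
  N11 x:[13/2,13] y:[16,36] z:[39/2,63/2] -> miss, prune

Visited [0, 8, 9, 5, 6, 10, 11]. Tests: 7 box, 1 leaf. Nearest: P1.

== RESULT ==
7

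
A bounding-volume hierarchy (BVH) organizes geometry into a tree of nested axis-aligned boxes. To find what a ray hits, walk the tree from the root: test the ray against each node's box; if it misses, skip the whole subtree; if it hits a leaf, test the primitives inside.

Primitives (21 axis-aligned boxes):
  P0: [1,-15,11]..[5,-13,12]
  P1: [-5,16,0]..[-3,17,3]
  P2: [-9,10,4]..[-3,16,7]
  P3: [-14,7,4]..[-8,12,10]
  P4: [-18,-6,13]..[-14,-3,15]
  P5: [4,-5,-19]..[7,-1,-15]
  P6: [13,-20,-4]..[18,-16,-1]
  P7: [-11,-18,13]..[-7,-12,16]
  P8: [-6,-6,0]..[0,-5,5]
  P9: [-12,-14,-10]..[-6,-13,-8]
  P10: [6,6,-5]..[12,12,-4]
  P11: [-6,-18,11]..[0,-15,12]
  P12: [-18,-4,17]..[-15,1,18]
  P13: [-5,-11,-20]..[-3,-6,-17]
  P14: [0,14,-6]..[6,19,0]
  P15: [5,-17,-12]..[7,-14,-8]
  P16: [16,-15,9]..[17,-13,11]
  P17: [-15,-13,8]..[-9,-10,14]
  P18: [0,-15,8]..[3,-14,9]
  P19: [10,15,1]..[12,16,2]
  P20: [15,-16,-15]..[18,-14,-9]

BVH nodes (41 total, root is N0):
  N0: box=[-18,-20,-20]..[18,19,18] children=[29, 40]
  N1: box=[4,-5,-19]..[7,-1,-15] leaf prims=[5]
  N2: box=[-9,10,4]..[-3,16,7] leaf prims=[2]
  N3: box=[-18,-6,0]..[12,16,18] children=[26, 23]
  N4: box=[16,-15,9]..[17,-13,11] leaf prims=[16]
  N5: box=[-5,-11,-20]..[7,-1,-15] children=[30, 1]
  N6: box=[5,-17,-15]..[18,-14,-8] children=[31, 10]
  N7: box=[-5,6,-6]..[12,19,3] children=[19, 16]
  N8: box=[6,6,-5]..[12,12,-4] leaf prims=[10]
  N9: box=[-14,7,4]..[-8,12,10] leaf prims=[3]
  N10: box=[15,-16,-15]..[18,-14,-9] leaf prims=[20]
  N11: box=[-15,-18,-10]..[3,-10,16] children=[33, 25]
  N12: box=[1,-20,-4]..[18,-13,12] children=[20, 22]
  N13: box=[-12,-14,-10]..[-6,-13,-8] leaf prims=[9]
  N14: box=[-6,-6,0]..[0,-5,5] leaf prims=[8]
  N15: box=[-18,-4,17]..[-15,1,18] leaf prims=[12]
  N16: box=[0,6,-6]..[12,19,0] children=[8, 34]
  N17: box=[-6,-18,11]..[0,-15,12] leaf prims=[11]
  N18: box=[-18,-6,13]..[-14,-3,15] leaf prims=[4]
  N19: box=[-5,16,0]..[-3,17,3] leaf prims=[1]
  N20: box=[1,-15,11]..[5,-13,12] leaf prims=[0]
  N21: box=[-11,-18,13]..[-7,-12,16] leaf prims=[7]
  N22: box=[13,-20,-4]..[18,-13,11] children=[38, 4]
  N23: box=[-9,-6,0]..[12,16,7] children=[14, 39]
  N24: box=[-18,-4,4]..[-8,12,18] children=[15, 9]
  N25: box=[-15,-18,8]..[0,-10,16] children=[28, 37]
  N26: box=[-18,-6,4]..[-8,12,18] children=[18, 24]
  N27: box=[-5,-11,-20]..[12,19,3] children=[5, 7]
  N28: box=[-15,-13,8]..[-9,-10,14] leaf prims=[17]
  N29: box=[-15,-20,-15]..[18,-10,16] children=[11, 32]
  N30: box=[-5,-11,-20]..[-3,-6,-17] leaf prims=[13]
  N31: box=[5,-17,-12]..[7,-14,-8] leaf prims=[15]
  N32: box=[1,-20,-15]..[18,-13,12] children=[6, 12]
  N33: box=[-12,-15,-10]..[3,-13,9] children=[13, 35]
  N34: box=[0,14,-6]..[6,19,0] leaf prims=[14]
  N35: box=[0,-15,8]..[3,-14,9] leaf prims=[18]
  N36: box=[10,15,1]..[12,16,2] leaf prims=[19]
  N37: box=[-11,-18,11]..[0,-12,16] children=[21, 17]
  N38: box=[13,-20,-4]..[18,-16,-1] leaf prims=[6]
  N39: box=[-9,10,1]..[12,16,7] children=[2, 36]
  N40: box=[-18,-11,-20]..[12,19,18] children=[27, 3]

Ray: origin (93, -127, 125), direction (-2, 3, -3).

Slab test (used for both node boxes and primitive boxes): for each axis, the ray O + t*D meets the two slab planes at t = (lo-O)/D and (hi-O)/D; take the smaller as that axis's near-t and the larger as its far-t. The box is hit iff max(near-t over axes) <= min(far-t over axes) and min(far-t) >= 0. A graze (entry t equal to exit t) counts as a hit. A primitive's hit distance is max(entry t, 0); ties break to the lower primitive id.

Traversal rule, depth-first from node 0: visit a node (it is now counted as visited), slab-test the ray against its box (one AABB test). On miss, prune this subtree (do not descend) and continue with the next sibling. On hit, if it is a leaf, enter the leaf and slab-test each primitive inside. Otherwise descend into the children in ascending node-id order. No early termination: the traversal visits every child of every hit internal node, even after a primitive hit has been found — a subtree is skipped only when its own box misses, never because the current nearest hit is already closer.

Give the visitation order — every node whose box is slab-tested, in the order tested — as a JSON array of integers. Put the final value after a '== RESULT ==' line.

Trace the traversal:
N0 x:[75/2,111/2] y:[107/3,146/3] z:[107/3,145/3] -> hit [75/2,145/3], descend [29, 40]
  N29 x:[75/2,54] y:[107/3,39] z:[109/3,140/3] -> hit [75/2,39], descend [11, 32]
    N11 x:[45,54] y:[109/3,39] z:[109/3,45] -> miss, prune
    N32 x:[75/2,46] y:[107/3,38] z:[113/3,140/3] -> hit [113/3,38], descend [6, 12]
      N6 x:[75/2,44] y:[110/3,113/3] z:[133/3,140/3] -> miss, prune
      N12 x:[75/2,46] y:[107/3,38] z:[113/3,43] -> hit [113/3,38], descend [20, 22]
        N20 x:[44,46] y:[112/3,38] z:[113/3,38] -> miss, prune
        N22 x:[75/2,40] y:[107/3,38] z:[38,43] -> hit [38,38], descend [4, 38]
          N4 x:[38,77/2] y:[112/3,38] z:[38,116/3] -> hit [38,38] leaf, test {P16@t=38}
          N38 x:[75/2,40] y:[107/3,37] z:[42,43] -> miss, prune
  N40 x:[81/2,111/2] y:[116/3,146/3] z:[107/3,145/3] -> hit [81/2,145/3], descend [3, 27]
    N3 x:[81/2,111/2] y:[121/3,143/3] z:[107/3,125/3] -> hit [81/2,125/3], descend [23, 26]
      N23 x:[81/2,51] y:[121/3,143/3] z:[118/3,125/3] -> hit [81/2,125/3], descend [14, 39]
        N14 x:[93/2,99/2] y:[121/3,122/3] z:[40,125/3] -> miss, prune
        N39 x:[81/2,51] y:[137/3,143/3] z:[118/3,124/3] -> miss, prune
      N26 x:[101/2,111/2] y:[121/3,139/3] z:[107/3,121/3] -> miss, prune
    N27 x:[81/2,49] y:[116/3,146/3] z:[122/3,145/3] -> hit [122/3,145/3], descend [5, 7]
      N5 x:[43,49] y:[116/3,42] z:[140/3,145/3] -> miss, prune
      N7 x:[81/2,49] y:[133/3,146/3] z:[122/3,131/3] -> miss, prune

Visited [0, 29, 11, 32, 6, 12, 20, 22, 4, 38, 40, 3, 23, 14, 39, 26, 27, 5, 7]. Tests: 19 box, 1 leaf. Nearest: P16.

== RESULT ==
[0, 29, 11, 32, 6, 12, 20, 22, 4, 38, 40, 3, 23, 14, 39, 26, 27, 5, 7]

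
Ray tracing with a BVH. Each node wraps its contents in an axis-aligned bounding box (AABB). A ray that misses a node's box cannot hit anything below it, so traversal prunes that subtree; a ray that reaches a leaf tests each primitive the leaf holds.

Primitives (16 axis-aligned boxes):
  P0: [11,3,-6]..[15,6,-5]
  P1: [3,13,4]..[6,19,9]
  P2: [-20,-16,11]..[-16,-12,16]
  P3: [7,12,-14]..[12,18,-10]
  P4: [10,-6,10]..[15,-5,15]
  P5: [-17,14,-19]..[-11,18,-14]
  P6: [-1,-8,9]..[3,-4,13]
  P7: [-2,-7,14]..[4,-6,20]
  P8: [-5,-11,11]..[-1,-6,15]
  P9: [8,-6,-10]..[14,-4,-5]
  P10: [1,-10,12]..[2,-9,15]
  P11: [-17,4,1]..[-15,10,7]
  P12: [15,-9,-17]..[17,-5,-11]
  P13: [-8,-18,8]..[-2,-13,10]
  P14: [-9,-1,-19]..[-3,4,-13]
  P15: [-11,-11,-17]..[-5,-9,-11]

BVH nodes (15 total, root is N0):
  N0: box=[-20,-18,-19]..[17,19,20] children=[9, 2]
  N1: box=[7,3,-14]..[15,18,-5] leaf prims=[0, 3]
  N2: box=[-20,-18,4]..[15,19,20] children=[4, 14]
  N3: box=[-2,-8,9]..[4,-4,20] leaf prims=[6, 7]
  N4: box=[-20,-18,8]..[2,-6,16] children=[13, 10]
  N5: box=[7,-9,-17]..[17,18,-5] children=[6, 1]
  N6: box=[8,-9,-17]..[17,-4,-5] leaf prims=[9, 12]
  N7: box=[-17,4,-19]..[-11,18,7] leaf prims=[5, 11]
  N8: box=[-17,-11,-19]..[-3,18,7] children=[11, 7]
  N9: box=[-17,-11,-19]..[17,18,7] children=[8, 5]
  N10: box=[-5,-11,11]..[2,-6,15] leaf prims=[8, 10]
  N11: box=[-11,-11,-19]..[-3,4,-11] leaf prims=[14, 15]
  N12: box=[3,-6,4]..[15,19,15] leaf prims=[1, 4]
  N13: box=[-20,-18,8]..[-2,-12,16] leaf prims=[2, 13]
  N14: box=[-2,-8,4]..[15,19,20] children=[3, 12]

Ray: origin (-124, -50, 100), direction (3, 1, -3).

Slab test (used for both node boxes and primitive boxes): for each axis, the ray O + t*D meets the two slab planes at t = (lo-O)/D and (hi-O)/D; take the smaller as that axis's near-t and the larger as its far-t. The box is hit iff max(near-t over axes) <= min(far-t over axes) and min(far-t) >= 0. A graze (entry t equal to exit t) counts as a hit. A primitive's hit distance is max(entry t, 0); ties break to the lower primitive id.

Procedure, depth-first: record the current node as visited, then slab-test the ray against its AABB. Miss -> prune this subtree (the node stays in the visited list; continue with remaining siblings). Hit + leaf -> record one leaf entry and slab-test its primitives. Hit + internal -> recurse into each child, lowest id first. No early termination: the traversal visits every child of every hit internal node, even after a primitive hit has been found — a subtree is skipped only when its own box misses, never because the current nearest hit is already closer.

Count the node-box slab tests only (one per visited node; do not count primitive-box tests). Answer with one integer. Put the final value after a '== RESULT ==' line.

Traverse from the root:
N0 x:[104/3,47] y:[32,69] z:[80/3,119/3] -> hit [104/3,119/3], descend [2, 9]
  N2 x:[104/3,139/3] y:[32,69] z:[80/3,32] -> miss, prune
  N9 x:[107/3,47] y:[39,68] z:[31,119/3] -> hit [39,119/3], descend [5, 8]
    N5 x:[131/3,47] y:[41,68] z:[35,39] -> miss, prune
    N8 x:[107/3,121/3] y:[39,68] z:[31,119/3] -> hit [39,119/3], descend [7, 11]
      N7 x:[107/3,113/3] y:[54,68] z:[31,119/3] -> miss, prune
      N11 x:[113/3,121/3] y:[39,54] z:[37,119/3] -> hit [39,119/3] leaf, test {P14(miss), P15@t=39}

Summary -> nodes [0, 2, 9, 5, 8, 7, 11]; box-tests=7; leaf-entries=1; first=P15

== RESULT ==
7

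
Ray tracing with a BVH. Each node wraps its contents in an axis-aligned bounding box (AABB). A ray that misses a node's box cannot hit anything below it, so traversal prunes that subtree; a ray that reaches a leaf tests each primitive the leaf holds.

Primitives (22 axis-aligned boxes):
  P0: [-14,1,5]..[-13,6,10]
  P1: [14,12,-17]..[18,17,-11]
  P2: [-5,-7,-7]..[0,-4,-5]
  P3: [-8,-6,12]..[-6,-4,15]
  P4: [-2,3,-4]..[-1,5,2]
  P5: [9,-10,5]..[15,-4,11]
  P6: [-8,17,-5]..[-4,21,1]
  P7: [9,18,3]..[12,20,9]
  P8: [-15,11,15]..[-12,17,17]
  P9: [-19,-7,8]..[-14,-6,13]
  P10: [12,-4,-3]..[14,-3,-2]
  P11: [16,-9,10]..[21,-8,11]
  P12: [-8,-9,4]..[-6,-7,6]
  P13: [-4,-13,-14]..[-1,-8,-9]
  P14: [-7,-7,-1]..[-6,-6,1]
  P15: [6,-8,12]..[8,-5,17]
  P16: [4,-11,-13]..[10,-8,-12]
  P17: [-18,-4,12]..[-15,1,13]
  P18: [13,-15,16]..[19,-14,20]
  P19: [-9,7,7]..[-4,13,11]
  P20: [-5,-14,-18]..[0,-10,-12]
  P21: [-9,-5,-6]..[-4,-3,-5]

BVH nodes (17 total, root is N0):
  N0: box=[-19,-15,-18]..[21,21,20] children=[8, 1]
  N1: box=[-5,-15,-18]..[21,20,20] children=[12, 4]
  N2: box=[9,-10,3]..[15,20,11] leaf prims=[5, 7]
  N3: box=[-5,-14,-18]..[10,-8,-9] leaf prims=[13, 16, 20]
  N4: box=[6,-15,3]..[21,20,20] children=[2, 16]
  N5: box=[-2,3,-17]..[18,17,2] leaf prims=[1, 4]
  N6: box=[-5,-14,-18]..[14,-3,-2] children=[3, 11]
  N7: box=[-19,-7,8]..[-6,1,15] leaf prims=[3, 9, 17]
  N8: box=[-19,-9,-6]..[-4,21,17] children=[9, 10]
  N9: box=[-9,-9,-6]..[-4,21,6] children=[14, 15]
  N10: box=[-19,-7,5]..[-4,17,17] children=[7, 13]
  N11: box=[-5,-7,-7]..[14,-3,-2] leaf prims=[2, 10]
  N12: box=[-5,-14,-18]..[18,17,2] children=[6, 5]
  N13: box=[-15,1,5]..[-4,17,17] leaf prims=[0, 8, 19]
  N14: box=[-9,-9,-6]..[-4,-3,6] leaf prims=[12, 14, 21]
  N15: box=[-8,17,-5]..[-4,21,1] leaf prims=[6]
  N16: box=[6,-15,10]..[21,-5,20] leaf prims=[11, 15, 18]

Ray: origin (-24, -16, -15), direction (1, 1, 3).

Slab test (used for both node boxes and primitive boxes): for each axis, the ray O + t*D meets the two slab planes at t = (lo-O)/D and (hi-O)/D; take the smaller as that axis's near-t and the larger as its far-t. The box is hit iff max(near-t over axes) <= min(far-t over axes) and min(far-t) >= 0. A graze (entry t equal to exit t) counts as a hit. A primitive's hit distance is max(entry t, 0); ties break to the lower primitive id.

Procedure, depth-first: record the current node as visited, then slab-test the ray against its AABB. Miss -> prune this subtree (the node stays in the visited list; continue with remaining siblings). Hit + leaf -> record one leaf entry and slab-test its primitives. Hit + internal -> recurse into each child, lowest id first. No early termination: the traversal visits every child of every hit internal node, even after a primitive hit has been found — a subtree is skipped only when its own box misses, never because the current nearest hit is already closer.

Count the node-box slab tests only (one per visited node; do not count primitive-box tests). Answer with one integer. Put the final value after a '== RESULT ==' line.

Traverse from the root:
N0 x:[5,45] y:[1,37] z:[-1,35/3] -> hit [5,35/3], descend [1, 8]
  N1 x:[19,45] y:[1,36] z:[-1,35/3] -> miss, prune
  N8 x:[5,20] y:[7,37] z:[3,32/3] -> hit [7,32/3], descend [9, 10]
    N9 x:[15,20] y:[7,37] z:[3,7] -> miss, prune
    N10 x:[5,20] y:[9,33] z:[20/3,32/3] -> hit [9,32/3], descend [7, 13]
      N7 x:[5,18] y:[9,17] z:[23/3,10] -> hit [9,10] leaf, test {P3(miss), P9@t=9, P17(miss)}
      N13 x:[9,20] y:[17,33] z:[20/3,32/3] -> miss, prune

Summary -> nodes [0, 1, 8, 9, 10, 7, 13]; box-tests=7; leaf-entries=1; first=P9

== RESULT ==
7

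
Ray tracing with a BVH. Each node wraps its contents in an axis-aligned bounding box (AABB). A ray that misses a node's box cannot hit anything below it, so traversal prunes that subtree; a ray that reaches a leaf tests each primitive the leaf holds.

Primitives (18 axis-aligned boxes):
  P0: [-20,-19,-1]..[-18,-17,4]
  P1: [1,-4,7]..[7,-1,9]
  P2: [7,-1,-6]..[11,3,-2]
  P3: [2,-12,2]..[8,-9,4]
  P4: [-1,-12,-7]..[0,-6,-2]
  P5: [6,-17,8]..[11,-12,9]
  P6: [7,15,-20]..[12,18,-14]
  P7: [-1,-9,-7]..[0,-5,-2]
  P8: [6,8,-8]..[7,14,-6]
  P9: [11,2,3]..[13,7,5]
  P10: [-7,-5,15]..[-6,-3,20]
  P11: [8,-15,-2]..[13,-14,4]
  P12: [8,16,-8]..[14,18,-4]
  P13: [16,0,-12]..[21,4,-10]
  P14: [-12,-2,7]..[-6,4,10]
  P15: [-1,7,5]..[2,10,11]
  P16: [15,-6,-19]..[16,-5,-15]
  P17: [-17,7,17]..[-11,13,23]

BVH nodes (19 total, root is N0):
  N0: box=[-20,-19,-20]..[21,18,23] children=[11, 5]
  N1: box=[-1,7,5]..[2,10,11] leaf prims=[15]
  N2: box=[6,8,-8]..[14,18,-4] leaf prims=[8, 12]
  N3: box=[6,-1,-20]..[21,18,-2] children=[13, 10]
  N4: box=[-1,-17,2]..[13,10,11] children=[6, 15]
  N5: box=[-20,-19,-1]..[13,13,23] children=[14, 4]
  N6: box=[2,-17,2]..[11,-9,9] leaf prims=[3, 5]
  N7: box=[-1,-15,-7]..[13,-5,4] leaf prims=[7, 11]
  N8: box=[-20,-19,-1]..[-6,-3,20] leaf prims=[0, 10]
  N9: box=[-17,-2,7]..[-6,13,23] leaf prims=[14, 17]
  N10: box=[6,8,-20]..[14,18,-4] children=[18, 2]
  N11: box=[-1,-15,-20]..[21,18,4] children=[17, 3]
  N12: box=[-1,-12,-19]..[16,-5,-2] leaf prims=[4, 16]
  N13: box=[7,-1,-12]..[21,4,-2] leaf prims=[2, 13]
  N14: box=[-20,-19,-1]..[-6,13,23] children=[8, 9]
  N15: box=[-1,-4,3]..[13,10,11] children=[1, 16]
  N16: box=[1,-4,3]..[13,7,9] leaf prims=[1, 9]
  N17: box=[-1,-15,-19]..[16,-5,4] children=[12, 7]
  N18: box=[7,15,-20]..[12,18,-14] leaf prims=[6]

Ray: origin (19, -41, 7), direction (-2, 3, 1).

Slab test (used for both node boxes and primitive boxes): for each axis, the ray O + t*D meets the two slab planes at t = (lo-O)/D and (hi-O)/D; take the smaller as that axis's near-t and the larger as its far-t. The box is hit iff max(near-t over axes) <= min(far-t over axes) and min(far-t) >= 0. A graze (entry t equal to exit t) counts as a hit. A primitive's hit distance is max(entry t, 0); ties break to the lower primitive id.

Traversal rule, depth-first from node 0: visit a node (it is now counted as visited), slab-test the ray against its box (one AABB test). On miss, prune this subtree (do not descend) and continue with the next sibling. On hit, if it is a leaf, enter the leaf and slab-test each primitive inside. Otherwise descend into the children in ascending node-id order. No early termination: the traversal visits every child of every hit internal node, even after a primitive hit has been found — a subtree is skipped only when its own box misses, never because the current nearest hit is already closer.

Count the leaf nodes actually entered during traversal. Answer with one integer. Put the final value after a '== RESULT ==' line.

Trace the traversal:
N0 x:[-1,39/2] y:[22/3,59/3] z:[-27,16] -> hit [22/3,16], descend [5, 11]
  N5 x:[3,39/2] y:[22/3,18] z:[-8,16] -> hit [22/3,16], descend [4, 14]
    N4 x:[3,10] y:[8,17] z:[-5,4] -> miss, prune
    N14 x:[25/2,39/2] y:[22/3,18] z:[-8,16] -> hit [25/2,16], descend [8, 9]
      N8 x:[25/2,39/2] y:[22/3,38/3] z:[-8,13] -> hit [25/2,38/3] leaf, test {P0(miss), P10@t=25/2}
      N9 x:[25/2,18] y:[13,18] z:[0,16] -> hit [13,16] leaf, test {P14(miss), P17@t=16}
  N11 x:[-1,10] y:[26/3,59/3] z:[-27,-3] -> miss, prune

7 AABB tests over nodes [0, 5, 4, 14, 8, 9, 11]; 2 leaves entered; closest P10.

== RESULT ==
2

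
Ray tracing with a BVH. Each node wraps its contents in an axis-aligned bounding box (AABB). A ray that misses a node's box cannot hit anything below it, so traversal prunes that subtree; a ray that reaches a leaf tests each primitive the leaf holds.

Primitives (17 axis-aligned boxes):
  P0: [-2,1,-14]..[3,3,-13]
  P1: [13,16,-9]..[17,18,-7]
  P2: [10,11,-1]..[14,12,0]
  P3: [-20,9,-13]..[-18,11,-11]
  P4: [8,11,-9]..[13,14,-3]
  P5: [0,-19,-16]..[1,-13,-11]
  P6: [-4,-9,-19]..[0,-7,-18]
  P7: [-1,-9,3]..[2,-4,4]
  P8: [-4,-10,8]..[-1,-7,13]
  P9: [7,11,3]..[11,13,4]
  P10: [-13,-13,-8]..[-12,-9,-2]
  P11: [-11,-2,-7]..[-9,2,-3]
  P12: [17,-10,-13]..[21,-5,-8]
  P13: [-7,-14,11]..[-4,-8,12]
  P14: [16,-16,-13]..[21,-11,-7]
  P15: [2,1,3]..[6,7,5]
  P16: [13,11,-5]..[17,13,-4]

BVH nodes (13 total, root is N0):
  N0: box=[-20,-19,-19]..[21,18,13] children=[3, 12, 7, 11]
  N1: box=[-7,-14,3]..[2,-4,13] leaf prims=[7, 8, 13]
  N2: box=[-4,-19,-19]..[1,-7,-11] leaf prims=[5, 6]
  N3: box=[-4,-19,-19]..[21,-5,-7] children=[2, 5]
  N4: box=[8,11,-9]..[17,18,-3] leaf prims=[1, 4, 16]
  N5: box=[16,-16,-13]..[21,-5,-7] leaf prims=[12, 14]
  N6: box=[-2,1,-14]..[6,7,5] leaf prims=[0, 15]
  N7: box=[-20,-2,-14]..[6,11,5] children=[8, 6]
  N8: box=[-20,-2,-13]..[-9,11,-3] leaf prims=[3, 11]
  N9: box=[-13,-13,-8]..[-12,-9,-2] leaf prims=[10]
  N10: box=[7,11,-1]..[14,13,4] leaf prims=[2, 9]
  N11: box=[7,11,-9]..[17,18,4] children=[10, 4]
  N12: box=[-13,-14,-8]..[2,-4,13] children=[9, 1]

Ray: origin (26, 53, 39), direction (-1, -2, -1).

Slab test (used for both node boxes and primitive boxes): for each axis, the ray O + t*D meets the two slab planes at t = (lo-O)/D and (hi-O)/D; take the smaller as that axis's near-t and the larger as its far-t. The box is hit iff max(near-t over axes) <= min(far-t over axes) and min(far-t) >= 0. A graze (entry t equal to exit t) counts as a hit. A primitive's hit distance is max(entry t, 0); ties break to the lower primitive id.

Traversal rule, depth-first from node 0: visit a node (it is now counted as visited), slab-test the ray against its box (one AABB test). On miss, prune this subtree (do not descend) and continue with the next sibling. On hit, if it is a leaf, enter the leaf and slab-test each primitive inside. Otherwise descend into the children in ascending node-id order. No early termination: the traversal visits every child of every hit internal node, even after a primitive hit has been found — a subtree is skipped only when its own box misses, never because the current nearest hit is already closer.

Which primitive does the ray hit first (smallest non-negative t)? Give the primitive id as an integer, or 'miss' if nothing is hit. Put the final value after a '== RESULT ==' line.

Trace the traversal:
N0 x:[5,46] y:[35/2,36] z:[26,58] -> hit [26,36], descend [3, 7, 11, 12]
  N3 x:[5,30] y:[29,36] z:[46,58] -> miss, prune
  N7 x:[20,46] y:[21,55/2] z:[34,53] -> miss, prune
  N11 x:[9,19] y:[35/2,21] z:[35,48] -> miss, prune
  N12 x:[24,39] y:[57/2,67/2] z:[26,47] -> hit [57/2,67/2], descend [1, 9]
    N1 x:[24,33] y:[57/2,67/2] z:[26,36] -> hit [57/2,33] leaf, test {P7(miss), P8@t=30, P13(miss)}
    N9 x:[38,39] y:[31,33] z:[41,47] -> miss, prune

7 AABB tests over nodes [0, 3, 7, 11, 12, 1, 9]; 1 leaf entered; closest P8.

== RESULT ==
8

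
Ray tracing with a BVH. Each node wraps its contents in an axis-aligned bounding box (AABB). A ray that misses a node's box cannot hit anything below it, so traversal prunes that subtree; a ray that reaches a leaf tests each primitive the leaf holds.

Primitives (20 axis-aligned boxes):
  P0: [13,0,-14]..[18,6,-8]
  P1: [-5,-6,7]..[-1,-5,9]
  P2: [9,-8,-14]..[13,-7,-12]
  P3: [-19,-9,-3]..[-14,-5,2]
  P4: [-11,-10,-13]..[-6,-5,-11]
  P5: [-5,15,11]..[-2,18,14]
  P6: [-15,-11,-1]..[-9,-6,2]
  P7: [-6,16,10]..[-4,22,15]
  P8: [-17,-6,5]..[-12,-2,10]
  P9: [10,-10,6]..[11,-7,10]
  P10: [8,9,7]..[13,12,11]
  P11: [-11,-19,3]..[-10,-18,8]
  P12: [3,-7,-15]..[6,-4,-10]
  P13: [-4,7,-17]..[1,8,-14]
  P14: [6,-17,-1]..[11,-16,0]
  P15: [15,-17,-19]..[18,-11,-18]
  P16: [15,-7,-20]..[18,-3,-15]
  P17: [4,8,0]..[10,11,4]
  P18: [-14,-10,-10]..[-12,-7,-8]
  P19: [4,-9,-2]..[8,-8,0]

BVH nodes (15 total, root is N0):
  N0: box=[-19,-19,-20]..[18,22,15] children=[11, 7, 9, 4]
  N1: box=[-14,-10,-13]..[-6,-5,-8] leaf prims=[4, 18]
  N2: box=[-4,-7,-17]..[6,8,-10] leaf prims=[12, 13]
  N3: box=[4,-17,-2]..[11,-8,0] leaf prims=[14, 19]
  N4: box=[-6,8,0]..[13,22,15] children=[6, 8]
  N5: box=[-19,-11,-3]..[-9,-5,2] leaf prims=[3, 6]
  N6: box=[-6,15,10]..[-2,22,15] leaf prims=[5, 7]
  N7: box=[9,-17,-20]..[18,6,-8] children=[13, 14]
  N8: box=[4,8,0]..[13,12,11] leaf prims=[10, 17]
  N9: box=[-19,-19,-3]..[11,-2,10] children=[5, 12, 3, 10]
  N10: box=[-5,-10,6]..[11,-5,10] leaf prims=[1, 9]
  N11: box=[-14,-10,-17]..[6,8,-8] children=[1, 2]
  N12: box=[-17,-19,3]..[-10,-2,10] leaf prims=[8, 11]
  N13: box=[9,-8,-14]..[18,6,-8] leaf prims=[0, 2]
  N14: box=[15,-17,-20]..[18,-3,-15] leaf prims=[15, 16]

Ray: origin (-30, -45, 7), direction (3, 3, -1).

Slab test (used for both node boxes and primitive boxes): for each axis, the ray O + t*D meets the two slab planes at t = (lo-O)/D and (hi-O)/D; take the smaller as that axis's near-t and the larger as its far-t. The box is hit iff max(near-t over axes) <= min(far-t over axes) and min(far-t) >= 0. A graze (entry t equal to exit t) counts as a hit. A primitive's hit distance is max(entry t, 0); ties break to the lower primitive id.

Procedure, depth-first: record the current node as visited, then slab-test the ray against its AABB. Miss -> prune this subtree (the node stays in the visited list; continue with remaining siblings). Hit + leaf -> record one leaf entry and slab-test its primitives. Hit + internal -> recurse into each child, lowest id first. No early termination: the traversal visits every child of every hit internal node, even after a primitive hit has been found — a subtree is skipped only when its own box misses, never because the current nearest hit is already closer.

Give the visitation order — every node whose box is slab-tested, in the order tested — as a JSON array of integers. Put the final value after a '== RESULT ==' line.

Traverse from the root:
N0 x:[11/3,16] y:[26/3,67/3] z:[-8,27] -> hit [26/3,16], descend [4, 7, 9, 11]
  N4 x:[8,43/3] y:[53/3,67/3] z:[-8,7] -> miss, prune
  N7 x:[13,16] y:[28/3,17] z:[15,27] -> hit [15,16], descend [13, 14]
    N13 x:[13,16] y:[37/3,17] z:[15,21] -> hit [15,16] leaf, test {P0@t=15, P2(miss)}
    N14 x:[15,16] y:[28/3,14] z:[22,27] -> miss, prune
  N9 x:[11/3,41/3] y:[26/3,43/3] z:[-3,10] -> hit [26/3,10], descend [3, 5, 10, 12]
    N3 x:[34/3,41/3] y:[28/3,37/3] z:[7,9] -> miss, prune
    N5 x:[11/3,7] y:[34/3,40/3] z:[5,10] -> miss, prune
    N10 x:[25/3,41/3] y:[35/3,40/3] z:[-3,1] -> miss, prune
    N12 x:[13/3,20/3] y:[26/3,43/3] z:[-3,4] -> miss, prune
  N11 x:[16/3,12] y:[35/3,53/3] z:[15,24] -> miss, prune

order=[0, 4, 7, 13, 14, 9, 3, 5, 10, 12, 11]  |boxes|=11  |leaves|=1  hit=P0

== RESULT ==
[0, 4, 7, 13, 14, 9, 3, 5, 10, 12, 11]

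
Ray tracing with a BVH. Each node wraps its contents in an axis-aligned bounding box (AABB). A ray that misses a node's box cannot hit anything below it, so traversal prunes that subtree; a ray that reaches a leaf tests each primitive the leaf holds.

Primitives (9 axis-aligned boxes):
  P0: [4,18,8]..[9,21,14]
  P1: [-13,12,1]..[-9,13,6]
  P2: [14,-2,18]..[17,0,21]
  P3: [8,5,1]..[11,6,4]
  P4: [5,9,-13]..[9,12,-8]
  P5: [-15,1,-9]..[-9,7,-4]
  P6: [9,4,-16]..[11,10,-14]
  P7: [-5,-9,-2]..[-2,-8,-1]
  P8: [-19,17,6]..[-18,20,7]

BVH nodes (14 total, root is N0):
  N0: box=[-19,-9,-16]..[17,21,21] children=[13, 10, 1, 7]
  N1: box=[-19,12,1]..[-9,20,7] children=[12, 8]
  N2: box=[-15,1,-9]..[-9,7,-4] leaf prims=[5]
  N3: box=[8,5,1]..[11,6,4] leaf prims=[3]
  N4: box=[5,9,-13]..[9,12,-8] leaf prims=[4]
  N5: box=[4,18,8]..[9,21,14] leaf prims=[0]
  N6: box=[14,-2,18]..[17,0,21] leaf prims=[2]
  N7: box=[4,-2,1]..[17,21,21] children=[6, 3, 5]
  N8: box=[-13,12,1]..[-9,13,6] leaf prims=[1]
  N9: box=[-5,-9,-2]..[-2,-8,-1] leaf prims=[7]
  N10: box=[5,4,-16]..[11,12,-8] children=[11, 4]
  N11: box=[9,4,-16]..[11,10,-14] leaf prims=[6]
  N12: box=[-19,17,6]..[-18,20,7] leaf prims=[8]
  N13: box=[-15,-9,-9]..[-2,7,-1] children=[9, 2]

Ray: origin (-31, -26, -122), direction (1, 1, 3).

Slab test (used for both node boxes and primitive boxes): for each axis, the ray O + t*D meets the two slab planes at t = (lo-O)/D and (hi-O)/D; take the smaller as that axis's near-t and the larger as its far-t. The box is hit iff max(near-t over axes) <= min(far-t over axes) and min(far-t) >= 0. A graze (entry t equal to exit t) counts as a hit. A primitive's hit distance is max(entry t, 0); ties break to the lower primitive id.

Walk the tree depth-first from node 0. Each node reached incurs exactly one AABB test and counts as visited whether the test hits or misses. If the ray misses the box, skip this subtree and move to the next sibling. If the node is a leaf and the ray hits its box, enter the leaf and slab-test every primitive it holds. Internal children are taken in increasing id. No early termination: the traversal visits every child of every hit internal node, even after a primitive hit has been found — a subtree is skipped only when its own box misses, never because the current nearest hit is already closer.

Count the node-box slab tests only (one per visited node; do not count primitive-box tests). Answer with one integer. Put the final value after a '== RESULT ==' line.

Traverse from the root:
N0 x:[12,48] y:[17,47] z:[106/3,143/3] -> hit [106/3,47], descend [1, 7, 10, 13]
  N1 x:[12,22] y:[38,46] z:[41,43] -> miss, prune
  N7 x:[35,48] y:[24,47] z:[41,143/3] -> hit [41,47], descend [3, 5, 6]
    N3 x:[39,42] y:[31,32] z:[41,42] -> miss, prune
    N5 x:[35,40] y:[44,47] z:[130/3,136/3] -> miss, prune
    N6 x:[45,48] y:[24,26] z:[140/3,143/3] -> miss, prune
  N10 x:[36,42] y:[30,38] z:[106/3,38] -> hit [36,38], descend [4, 11]
    N4 x:[36,40] y:[35,38] z:[109/3,38] -> hit [109/3,38] leaf, test {P4@t=109/3}
    N11 x:[40,42] y:[30,36] z:[106/3,36] -> miss, prune
  N13 x:[16,29] y:[17,33] z:[113/3,121/3] -> miss, prune

Summary -> nodes [0, 1, 7, 3, 5, 6, 10, 4, 11, 13]; box-tests=10; leaf-entries=1; first=P4

== RESULT ==
10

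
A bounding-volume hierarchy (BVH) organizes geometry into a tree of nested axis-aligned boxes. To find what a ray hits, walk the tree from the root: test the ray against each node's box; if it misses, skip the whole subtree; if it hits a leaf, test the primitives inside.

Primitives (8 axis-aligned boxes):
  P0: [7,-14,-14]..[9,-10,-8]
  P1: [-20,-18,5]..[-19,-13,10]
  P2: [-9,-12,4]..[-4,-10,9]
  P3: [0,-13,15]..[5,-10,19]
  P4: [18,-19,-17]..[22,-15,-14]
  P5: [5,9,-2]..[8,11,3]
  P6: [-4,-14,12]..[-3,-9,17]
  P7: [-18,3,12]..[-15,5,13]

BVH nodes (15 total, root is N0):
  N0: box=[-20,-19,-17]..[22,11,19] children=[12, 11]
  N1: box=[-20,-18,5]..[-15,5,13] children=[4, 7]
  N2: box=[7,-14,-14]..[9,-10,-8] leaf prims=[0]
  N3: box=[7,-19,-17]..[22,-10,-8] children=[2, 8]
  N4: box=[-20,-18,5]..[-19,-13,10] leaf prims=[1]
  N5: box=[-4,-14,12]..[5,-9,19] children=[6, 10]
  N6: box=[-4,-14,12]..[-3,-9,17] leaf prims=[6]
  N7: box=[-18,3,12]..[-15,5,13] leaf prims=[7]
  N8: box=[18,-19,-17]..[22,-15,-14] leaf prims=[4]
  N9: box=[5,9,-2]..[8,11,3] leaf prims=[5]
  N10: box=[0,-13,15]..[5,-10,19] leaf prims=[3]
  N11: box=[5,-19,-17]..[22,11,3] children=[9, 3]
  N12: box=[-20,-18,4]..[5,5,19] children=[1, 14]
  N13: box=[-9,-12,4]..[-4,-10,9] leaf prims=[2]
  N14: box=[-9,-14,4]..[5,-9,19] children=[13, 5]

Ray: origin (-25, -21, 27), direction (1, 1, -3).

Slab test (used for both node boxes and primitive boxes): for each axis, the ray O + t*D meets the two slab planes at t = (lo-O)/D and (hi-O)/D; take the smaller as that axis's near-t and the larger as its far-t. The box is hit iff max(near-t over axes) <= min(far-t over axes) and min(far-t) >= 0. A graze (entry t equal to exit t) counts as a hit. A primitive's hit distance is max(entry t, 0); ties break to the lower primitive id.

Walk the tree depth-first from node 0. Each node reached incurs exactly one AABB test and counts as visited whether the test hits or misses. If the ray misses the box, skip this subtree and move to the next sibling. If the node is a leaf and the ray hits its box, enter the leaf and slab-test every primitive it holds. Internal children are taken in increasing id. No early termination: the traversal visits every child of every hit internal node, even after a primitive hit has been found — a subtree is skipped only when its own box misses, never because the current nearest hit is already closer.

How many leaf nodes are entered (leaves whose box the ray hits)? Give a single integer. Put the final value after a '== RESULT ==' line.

Traverse from the root:
N0 x:[5,47] y:[2,32] z:[8/3,44/3] -> hit [5,44/3], descend [11, 12]
  N11 x:[30,47] y:[2,32] z:[8,44/3] -> miss, prune
  N12 x:[5,30] y:[3,26] z:[8/3,23/3] -> hit [5,23/3], descend [1, 14]
    N1 x:[5,10] y:[3,26] z:[14/3,22/3] -> hit [5,22/3], descend [4, 7]
      N4 x:[5,6] y:[3,8] z:[17/3,22/3] -> hit [17/3,6] leaf, test {P1@t=17/3}
      N7 x:[7,10] y:[24,26] z:[14/3,5] -> miss, prune
    N14 x:[16,30] y:[7,12] z:[8/3,23/3] -> miss, prune

Summary -> nodes [0, 11, 12, 1, 4, 7, 14]; box-tests=7; leaf-entries=1; first=P1

== RESULT ==
1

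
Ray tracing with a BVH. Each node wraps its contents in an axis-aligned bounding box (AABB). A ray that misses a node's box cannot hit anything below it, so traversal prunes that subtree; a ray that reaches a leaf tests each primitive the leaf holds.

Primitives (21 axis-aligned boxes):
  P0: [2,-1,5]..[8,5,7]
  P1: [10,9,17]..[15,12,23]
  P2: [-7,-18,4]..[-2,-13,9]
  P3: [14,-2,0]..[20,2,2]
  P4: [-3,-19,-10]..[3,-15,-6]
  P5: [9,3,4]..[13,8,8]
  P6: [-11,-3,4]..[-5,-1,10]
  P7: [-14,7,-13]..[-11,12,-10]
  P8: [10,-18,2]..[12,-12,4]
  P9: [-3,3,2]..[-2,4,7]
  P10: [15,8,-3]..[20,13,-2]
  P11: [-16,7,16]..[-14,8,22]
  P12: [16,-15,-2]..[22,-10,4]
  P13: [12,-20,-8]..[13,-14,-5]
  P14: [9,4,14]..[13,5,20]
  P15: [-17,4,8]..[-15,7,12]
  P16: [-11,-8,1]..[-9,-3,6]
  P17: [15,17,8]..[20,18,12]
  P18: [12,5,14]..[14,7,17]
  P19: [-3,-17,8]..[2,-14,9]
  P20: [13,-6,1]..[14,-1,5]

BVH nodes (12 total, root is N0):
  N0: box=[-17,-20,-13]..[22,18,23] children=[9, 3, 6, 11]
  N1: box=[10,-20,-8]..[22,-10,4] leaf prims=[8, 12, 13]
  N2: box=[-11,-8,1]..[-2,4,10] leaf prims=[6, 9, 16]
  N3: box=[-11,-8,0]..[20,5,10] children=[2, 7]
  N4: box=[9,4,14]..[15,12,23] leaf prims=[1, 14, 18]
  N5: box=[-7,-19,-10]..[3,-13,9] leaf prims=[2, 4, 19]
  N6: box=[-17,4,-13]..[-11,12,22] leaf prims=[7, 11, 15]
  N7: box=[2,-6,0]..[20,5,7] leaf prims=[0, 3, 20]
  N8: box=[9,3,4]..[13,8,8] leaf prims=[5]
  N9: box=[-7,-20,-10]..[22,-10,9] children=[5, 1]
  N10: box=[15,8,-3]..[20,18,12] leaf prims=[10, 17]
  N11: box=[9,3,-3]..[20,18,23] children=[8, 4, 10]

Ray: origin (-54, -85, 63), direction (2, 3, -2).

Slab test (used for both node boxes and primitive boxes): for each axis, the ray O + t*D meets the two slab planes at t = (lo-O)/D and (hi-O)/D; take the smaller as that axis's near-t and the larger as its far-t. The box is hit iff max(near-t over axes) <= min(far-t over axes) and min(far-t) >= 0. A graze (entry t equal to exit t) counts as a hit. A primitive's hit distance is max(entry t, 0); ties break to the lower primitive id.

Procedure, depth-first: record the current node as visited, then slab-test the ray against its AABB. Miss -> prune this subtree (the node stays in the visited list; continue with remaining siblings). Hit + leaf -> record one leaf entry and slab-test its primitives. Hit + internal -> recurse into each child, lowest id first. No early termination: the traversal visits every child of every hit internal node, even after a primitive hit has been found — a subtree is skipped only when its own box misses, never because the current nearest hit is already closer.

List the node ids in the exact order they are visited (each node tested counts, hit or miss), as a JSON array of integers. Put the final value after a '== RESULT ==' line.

Trace the traversal:
N0 x:[37/2,38] y:[65/3,103/3] z:[20,38] -> hit [65/3,103/3], descend [3, 6, 9, 11]
  N3 x:[43/2,37] y:[77/3,30] z:[53/2,63/2] -> hit [53/2,30], descend [2, 7]
    N2 x:[43/2,26] y:[77/3,89/3] z:[53/2,31] -> miss, prune
    N7 x:[28,37] y:[79/3,30] z:[28,63/2] -> hit [28,30] leaf, test {P0@t=28, P3(miss), P20(miss)}
  N6 x:[37/2,43/2] y:[89/3,97/3] z:[41/2,38] -> miss, prune
  N9 x:[47/2,38] y:[65/3,25] z:[27,73/2] -> miss, prune
  N11 x:[63/2,37] y:[88/3,103/3] z:[20,33] -> hit [63/2,33], descend [4, 8, 10]
    N4 x:[63/2,69/2] y:[89/3,97/3] z:[20,49/2] -> miss, prune
    N8 x:[63/2,67/2] y:[88/3,31] z:[55/2,59/2] -> miss, prune
    N10 x:[69/2,37] y:[31,103/3] z:[51/2,33] -> miss, prune

Summary -> nodes [0, 3, 2, 7, 6, 9, 11, 4, 8, 10]; box-tests=10; leaf-entries=1; first=P0

== RESULT ==
[0, 3, 2, 7, 6, 9, 11, 4, 8, 10]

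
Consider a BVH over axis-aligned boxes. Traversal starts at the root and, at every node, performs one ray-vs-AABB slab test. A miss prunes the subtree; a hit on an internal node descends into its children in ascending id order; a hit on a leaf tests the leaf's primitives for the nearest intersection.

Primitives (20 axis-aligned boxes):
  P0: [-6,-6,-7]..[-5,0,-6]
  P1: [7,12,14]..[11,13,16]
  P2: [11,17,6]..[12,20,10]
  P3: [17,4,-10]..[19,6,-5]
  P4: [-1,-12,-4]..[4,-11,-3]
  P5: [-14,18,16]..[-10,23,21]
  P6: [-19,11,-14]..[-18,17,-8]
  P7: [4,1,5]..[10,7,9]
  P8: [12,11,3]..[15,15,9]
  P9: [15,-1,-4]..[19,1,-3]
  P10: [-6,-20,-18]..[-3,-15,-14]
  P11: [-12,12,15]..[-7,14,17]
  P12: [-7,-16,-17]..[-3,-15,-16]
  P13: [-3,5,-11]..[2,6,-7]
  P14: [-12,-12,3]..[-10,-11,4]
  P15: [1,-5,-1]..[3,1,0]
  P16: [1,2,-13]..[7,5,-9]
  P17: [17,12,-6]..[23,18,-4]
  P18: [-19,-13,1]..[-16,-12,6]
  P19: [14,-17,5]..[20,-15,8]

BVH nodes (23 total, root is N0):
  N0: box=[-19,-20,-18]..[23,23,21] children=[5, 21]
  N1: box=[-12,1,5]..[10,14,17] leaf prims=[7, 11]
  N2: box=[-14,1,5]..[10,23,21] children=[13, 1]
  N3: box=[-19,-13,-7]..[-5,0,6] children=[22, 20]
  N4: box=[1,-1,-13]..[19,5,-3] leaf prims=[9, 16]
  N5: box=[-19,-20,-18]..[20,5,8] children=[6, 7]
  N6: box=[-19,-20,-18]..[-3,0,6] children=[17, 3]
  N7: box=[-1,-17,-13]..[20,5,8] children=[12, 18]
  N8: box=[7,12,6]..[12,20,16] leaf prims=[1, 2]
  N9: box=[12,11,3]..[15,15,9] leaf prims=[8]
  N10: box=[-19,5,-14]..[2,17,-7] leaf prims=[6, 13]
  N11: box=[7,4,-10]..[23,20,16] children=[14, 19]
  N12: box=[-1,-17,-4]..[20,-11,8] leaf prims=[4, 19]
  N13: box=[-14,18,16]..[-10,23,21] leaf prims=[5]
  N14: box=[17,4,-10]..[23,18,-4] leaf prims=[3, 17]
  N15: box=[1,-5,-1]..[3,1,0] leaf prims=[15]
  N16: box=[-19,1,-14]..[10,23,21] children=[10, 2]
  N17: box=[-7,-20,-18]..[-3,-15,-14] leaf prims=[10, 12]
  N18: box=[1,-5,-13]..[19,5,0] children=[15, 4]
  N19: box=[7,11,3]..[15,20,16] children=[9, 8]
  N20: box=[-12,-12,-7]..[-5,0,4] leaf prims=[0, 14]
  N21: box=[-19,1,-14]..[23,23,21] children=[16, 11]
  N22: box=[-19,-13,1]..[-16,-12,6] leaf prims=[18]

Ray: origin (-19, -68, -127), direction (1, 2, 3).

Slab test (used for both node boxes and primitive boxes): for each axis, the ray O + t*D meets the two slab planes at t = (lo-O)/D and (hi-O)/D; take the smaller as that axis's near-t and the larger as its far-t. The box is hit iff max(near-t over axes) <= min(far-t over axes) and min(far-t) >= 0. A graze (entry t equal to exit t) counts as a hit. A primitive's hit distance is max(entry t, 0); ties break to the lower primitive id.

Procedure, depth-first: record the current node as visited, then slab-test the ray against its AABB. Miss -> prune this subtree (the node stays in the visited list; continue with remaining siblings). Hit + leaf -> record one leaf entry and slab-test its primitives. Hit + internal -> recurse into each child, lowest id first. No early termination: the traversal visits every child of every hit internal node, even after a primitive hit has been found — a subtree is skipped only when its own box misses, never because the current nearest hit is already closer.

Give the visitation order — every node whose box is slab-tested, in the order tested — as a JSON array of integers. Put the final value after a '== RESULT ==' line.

Traverse from the root:
N0 x:[0,42] y:[24,91/2] z:[109/3,148/3] -> hit [109/3,42], descend [5, 21]
  N5 x:[0,39] y:[24,73/2] z:[109/3,45] -> hit [109/3,73/2], descend [6, 7]
    N6 x:[0,16] y:[24,34] z:[109/3,133/3] -> miss, prune
    N7 x:[18,39] y:[51/2,73/2] z:[38,45] -> miss, prune
  N21 x:[0,42] y:[69/2,91/2] z:[113/3,148/3] -> hit [113/3,42], descend [11, 16]
    N11 x:[26,42] y:[36,44] z:[39,143/3] -> hit [39,42], descend [14, 19]
      N14 x:[36,42] y:[36,43] z:[39,41] -> hit [39,41] leaf, test {P3(miss), P17@t=121/3}
      N19 x:[26,34] y:[79/2,44] z:[130/3,143/3] -> miss, prune
    N16 x:[0,29] y:[69/2,91/2] z:[113/3,148/3] -> miss, prune

order=[0, 5, 6, 7, 21, 11, 14, 19, 16]  |boxes|=9  |leaves|=1  hit=P17

== RESULT ==
[0, 5, 6, 7, 21, 11, 14, 19, 16]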